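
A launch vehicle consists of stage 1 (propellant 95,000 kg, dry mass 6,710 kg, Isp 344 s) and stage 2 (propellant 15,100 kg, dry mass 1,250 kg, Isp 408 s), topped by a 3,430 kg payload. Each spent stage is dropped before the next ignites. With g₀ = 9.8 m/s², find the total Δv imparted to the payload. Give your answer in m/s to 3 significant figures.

Δv ≈ 10900 m/s

Ignition mass of stage 1 = 95,000+6,710 + 15,100+1,250 + 3,430 = 121,490 kg.
Stage 1: m₀ = 121,490 kg, m_f = 121,490 − 95,000 = 26,490 kg; Δv = 344×9.8×ln(4.586) = 3371.2×1.5231 ≈ 5135 m/s.
Stage 2: m₀ = 19,780 kg, m_f = 19,780 − 15,100 = 4,680 kg; Δv = 408×9.8×ln(4.226) = 3998.4×1.4414 ≈ 5763 m/s.
Total Δv = 5135 + 5763 = 10898 m/s.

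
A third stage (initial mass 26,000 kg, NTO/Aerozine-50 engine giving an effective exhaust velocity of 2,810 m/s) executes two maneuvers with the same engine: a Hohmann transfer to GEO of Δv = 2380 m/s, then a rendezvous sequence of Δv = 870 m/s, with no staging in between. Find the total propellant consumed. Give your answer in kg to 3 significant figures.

After the first burn: m = 26000 × exp(−2380/2810.0) = 26000 × 0.42871 = 11,146.5 kg.
After the second burn: m = 11,146.5 × exp(−870/2810.0) = 11,146.5 × 0.73373 = 8,178.52 kg.
Total propellant = m₀ − m_final = 26000 − 8,178.52 = 17,821.48 kg.

total propellant consumed ≈ 17800 kg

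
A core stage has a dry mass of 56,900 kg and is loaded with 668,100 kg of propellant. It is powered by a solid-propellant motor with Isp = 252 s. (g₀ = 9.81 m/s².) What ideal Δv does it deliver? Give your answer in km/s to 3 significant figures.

Δv ≈ 6.29 km/s

v_e = Isp · g₀ = 252 × 9.81 = 2472.1 m/s.
m₀ = m_dry + m_prop = 56,900 + 668,100 = 725,000 kg.
Δv = v_e · ln(m₀/m_f) = 2472.1 × ln(12.74) = 2472.1 × 2.5449 ≈ 6291.2 m/s.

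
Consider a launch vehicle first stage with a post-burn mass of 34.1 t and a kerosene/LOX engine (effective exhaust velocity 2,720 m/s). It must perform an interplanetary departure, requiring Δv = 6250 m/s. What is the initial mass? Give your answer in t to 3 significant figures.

initial mass ≈ 339 t

m₀/m_f = exp(Δv / v_e) = exp(6250 / 2720.0) = exp(2.2978) = 9.9522.
m₀ = m_f × 9.9522 = 34.1 × 9.9522 = 339.37 t.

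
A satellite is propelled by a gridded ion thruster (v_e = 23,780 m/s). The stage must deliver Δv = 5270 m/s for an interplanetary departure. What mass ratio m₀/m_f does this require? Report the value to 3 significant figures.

Rocket equation: m₀/m_f = exp(Δv / v_e) = exp(5270 / 23780.0) = exp(0.2216) = 1.2481.

mass ratio ≈ 1.25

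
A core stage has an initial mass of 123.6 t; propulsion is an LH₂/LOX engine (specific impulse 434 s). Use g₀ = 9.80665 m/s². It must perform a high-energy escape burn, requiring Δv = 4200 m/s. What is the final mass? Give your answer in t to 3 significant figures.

final mass ≈ 46.1 t

v_e = Isp · g₀ = 434 × 9.80665 = 4256.1 m/s.
m₀/m_f = exp(Δv / v_e) = exp(4200 / 4256.1) = exp(0.9868) = 2.6827.
m_f = m₀ / 2.6827 = 123.6 / 2.6827 = 46.073 t.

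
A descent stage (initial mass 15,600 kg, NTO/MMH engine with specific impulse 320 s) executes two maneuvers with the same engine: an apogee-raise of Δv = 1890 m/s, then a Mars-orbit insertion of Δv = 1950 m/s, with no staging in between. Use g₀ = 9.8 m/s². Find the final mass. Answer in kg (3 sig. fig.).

final mass ≈ 4580 kg

v_e = Isp · g₀ = 320 × 9.8 = 3136.0 m/s.
After the first burn: m = 15600 × exp(−1890/3136.0) = 15600 × 0.54734 = 8,538.5 kg.
After the second burn: m = 8,538.5 × exp(−1950/3136.0) = 8,538.5 × 0.53697 = 4,584.92 kg.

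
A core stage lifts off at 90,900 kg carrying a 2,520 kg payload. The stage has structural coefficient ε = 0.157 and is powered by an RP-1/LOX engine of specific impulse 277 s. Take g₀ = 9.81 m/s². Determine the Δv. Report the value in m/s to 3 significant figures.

Δv ≈ 4650 m/s

Stage wet mass = m₀ − payload = 90,900 − 2,520 = 88,380 kg.
Stage dry mass = ε × stage wet mass = 0.157 × 88,380 = 13,875.7 kg.
Burnout mass m_f = stage dry + payload = 13,875.7 + 2,520 = 16,395.7 kg.
v_e = Isp · g₀ = 277 × 9.81 = 2717.4 m/s.
Δv = v_e · ln(90,900/16,395.7) = 2717.4 × ln(5.544) = 2717.4 × 1.7127 ≈ 4654 m/s.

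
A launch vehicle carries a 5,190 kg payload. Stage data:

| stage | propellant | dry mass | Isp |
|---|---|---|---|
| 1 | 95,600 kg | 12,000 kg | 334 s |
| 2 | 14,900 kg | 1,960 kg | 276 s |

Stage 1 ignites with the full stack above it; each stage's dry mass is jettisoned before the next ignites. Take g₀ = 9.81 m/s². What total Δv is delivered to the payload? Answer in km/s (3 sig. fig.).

Δv ≈ 7.43 km/s

Ignition mass of stage 1 = 95,600+12,000 + 14,900+1,960 + 5,190 = 129,650 kg.
Stage 1: m₀ = 129,650 kg, m_f = 129,650 − 95,600 = 34,050 kg; Δv = 334×9.81×ln(3.808) = 3276.5×1.3370 ≈ 4381 m/s.
Stage 2: m₀ = 22,050 kg, m_f = 22,050 − 14,900 = 7,150 kg; Δv = 276×9.81×ln(3.084) = 2707.6×1.1262 ≈ 3049 m/s.
Total Δv = 4381 + 3049 = 7430 m/s.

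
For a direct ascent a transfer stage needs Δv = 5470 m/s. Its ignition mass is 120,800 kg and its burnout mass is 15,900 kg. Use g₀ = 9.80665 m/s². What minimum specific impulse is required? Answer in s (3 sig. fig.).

Isp ≈ 275 s

ln(m₀/m_f) = ln(120800/15900) = ln(7.597) = 2.0278.
v_e = Δv / ln(m₀/m_f) = 5470 / 2.0278 = 2697.5 m/s.
Isp = v_e / g₀ = 2697.5 / 9.80665 = 275.1 s.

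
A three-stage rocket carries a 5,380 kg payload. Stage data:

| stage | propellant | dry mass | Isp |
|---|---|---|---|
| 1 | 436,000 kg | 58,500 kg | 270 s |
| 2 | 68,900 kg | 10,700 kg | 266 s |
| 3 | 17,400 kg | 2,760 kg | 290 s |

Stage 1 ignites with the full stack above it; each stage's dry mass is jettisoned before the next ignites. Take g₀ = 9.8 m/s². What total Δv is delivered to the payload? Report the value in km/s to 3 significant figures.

Δv ≈ 9.46 km/s

Ignition mass of stage 1 = 436,000+58,500 + 68,900+10,700 + 17,400+2,760 + 5,380 = 599,640 kg.
Stage 1: m₀ = 599,640 kg, m_f = 599,640 − 436,000 = 163,640 kg; Δv = 270×9.8×ln(3.664) = 2646.0×1.2987 ≈ 3436 m/s.
Stage 2: m₀ = 105,140 kg, m_f = 105,140 − 68,900 = 36,240 kg; Δv = 266×9.8×ln(2.901) = 2606.8×1.0651 ≈ 2777 m/s.
Stage 3: m₀ = 25,540 kg, m_f = 25,540 − 17,400 = 8,140 kg; Δv = 290×9.8×ln(3.138) = 2842.0×1.1435 ≈ 3250 m/s.
Total Δv = 3436 + 2777 + 3250 = 9463 m/s.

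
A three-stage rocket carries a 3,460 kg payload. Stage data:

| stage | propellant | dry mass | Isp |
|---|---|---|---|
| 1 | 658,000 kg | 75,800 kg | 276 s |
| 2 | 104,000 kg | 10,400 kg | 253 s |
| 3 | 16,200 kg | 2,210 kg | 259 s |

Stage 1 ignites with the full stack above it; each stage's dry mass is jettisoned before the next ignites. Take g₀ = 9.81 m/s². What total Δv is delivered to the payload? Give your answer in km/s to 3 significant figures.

Ignition mass of stage 1 = 658,000+75,800 + 104,000+10,400 + 16,200+2,210 + 3,460 = 870,070 kg.
Stage 1: m₀ = 870,070 kg, m_f = 870,070 − 658,000 = 212,070 kg; Δv = 276×9.81×ln(4.103) = 2707.6×1.4117 ≈ 3822 m/s.
Stage 2: m₀ = 136,270 kg, m_f = 136,270 − 104,000 = 32,270 kg; Δv = 253×9.81×ln(4.223) = 2481.9×1.4405 ≈ 3575 m/s.
Stage 3: m₀ = 21,870 kg, m_f = 21,870 − 16,200 = 5,670 kg; Δv = 259×9.81×ln(3.857) = 2540.8×1.3499 ≈ 3430 m/s.
Total Δv = 3822 + 3575 + 3430 = 10827 m/s.

Δv ≈ 10.8 km/s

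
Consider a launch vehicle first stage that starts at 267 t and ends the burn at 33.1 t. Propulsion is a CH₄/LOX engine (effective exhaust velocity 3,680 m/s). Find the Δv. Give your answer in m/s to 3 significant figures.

By the Tsiolkovsky rocket equation, Δv = v_e · ln(m₀/m_f) = 3680.0 × ln(8.066) = 3680.0 × 2.0877 ≈ 7682.8 m/s.

Δv ≈ 7680 m/s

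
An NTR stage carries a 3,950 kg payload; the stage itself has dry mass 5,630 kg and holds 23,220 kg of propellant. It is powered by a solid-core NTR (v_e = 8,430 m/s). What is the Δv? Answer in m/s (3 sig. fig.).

m₀ = payload + dry + propellant = 3,950 + 5,630 + 23,220 = 32,800 kg.
m_f = payload + dry = 3,950 + 5,630 = 9,580 kg.
Δv = v_e · ln(m₀/m_f) = 8430.0 × ln(3.424) = 8430.0 × 1.2308 ≈ 10375.2 m/s.

Δv ≈ 10400 m/s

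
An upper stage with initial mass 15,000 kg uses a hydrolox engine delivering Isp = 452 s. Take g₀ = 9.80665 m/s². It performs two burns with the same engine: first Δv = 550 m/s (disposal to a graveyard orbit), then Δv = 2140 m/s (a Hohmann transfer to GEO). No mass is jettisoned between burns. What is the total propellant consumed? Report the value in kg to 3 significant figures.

v_e = Isp · g₀ = 452 × 9.80665 = 4432.6 m/s.
After the first burn: m = 15000 × exp(−550/4432.6) = 15000 × 0.88331 = 13,249.7 kg.
After the second burn: m = 13,249.7 × exp(−2140/4432.6) = 13,249.7 × 0.61706 = 8,175.86 kg.
Total propellant = m₀ − m_final = 15000 − 8,175.86 = 6,824.14 kg.

total propellant consumed ≈ 6820 kg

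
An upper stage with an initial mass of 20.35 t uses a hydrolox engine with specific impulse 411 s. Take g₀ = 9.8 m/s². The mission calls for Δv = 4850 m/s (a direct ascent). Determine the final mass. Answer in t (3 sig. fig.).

v_e = Isp · g₀ = 411 × 9.8 = 4027.8 m/s.
m₀/m_f = exp(Δv / v_e) = exp(4850 / 4027.8) = exp(1.2041) = 3.3339.
m_f = m₀ / 3.3339 = 20.35 / 3.3339 = 6.10396 t.

final mass ≈ 6.10 t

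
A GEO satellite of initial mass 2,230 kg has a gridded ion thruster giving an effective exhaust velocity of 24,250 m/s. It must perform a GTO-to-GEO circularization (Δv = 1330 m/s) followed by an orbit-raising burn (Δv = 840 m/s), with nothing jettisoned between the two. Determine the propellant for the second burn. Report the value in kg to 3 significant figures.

After the first burn: m = 2230 × exp(−1330/24250.0) = 2230 × 0.94663 = 2,110.98 kg.
After the second burn: m = 2,110.98 × exp(−840/24250.0) = 2,110.98 × 0.96595 = 2,039.1 kg.
Second-burn propellant = 2,110.98 − 2,039.1 = 71.88 kg.

propellant for the second burn ≈ 71.9 kg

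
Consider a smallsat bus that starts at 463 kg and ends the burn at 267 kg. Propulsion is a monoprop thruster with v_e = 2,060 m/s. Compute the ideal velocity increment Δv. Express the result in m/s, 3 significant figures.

Using Δv = v_e ln(m₀/m_f): Δv = v_e · ln(m₀/m_f) = 2060.0 × ln(1.734) = 2060.0 × 0.5505 ≈ 1134.0 m/s.

Δv ≈ 1130 m/s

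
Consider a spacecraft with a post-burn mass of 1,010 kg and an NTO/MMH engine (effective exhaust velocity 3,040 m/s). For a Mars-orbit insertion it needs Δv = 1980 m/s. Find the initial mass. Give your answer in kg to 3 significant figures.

By the Tsiolkovsky rocket equation, m₀/m_f = exp(Δv / v_e) = exp(1980 / 3040.0) = exp(0.6513) = 1.9181.
m₀ = m_f × 1.9181 = 1,010 × 1.9181 = 1,937.28 kg.

initial mass ≈ 1940 kg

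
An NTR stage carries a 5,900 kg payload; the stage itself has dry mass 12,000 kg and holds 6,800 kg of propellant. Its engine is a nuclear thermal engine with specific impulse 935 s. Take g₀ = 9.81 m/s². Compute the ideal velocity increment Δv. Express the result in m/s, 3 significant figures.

Δv ≈ 2950 m/s

v_e = Isp · g₀ = 935 × 9.81 = 9172.4 m/s.
m₀ = payload + dry + propellant = 5,900 + 12,000 + 6,800 = 24,700 kg.
m_f = payload + dry = 5,900 + 12,000 = 17,900 kg.
Δv = v_e · ln(m₀/m_f) = 9172.4 × ln(1.38) = 9172.4 × 0.3220 ≈ 2953.5 m/s.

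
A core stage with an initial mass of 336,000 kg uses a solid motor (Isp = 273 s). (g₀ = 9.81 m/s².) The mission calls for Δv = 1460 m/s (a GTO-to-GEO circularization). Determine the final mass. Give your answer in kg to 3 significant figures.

v_e = Isp · g₀ = 273 × 9.81 = 2678.1 m/s.
m₀/m_f = exp(Δv / v_e) = exp(1460 / 2678.1) = exp(0.5452) = 1.7249.
m_f = m₀ / 1.7249 = 336,000 / 1.7249 = 194,794 kg.

final mass ≈ 195000 kg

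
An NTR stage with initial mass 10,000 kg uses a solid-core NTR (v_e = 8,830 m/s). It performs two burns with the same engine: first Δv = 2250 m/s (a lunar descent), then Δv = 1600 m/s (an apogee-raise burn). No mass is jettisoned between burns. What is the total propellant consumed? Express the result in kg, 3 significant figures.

total propellant consumed ≈ 3530 kg

After the first burn: m = 10000 × exp(−2250/8830.0) = 10000 × 0.77506 = 7,750.6 kg.
After the second burn: m = 7,750.6 × exp(−1600/8830.0) = 7,750.6 × 0.83427 = 6,466.09 kg.
Total propellant = m₀ − m_final = 10000 − 6,466.09 = 3,533.91 kg.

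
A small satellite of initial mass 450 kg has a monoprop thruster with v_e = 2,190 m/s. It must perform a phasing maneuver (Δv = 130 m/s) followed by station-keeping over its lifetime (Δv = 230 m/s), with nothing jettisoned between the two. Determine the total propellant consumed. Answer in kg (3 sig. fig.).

After the first burn: m = 450 × exp(−130/2190.0) = 450 × 0.94237 = 424.067 kg.
After the second burn: m = 424.067 × exp(−230/2190.0) = 424.067 × 0.90030 = 381.788 kg.
Total propellant = m₀ − m_final = 450 − 381.788 = 68.212 kg.

total propellant consumed ≈ 68.2 kg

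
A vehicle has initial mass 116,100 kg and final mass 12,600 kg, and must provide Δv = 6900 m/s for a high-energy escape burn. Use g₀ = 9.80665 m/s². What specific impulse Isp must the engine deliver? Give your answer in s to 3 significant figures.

ln(m₀/m_f) = ln(116100/12600) = ln(9.214) = 2.2208.
v_e = Δv / ln(m₀/m_f) = 6900 / 2.2208 = 3107.1 m/s.
Isp = v_e / g₀ = 3107.1 / 9.80665 = 316.8 s.

Isp ≈ 317 s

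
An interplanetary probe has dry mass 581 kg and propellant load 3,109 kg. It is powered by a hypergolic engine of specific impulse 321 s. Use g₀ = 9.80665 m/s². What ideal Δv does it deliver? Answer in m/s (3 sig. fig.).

Δv ≈ 5820 m/s

v_e = Isp · g₀ = 321 × 9.80665 = 3147.9 m/s.
m₀ = m_dry + m_prop = 581 + 3,109 = 3,690 kg.
Rocket equation: Δv = v_e · ln(m₀/m_f) = 3147.9 × ln(6.351) = 3147.9 × 1.8486 ≈ 5819.4 m/s.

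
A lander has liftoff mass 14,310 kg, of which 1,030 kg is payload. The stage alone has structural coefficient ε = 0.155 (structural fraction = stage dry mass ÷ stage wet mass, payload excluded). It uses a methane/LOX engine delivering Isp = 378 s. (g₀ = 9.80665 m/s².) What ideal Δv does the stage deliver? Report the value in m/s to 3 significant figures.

Δv ≈ 5680 m/s

Stage wet mass = m₀ − payload = 14,310 − 1,030 = 13,280 kg.
Stage dry mass = ε × stage wet mass = 0.155 × 13,280 = 2,058.4 kg.
Burnout mass m_f = stage dry + payload = 2,058.4 + 1,030 = 3,088.4 kg.
v_e = Isp · g₀ = 378 × 9.80665 = 3706.9 m/s.
Δv = v_e · ln(14,310/3,088.4) = 3706.9 × ln(4.633) = 3706.9 × 1.5333 ≈ 5684 m/s.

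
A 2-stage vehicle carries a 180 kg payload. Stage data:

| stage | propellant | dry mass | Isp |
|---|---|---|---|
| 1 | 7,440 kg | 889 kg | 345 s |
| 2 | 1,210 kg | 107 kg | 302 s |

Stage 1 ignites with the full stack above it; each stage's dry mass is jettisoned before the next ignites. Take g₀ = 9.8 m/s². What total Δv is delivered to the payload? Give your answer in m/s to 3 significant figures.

Ignition mass of stage 1 = 7,440+889 + 1,210+107 + 180 = 9,826 kg.
Stage 1: m₀ = 9,826 kg, m_f = 9,826 − 7,440 = 2,386 kg; Δv = 345×9.8×ln(4.118) = 3381.0×1.4154 ≈ 4786 m/s.
Stage 2: m₀ = 1,497 kg, m_f = 1,497 − 1,210 = 287 kg; Δv = 302×9.8×ln(5.216) = 2959.6×1.6517 ≈ 4888 m/s.
Total Δv = 4786 + 4888 = 9674 m/s.

Δv ≈ 9670 m/s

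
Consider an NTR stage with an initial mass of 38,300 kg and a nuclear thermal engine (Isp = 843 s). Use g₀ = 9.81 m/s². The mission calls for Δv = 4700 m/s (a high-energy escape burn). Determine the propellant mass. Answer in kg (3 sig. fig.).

v_e = Isp · g₀ = 843 × 9.81 = 8269.8 m/s.
m₀/m_f = exp(Δv / v_e) = exp(4700 / 8269.8) = exp(0.5683) = 1.7653.
m_f = 38,300 / 1.7653 = 21,696 kg, so propellant = m₀ − m_f = 38,300 − 21,696 = 16,604 kg.

propellant mass ≈ 16600 kg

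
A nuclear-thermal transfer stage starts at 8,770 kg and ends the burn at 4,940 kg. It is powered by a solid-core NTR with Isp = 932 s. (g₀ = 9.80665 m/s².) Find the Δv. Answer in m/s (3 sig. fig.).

Δv ≈ 5250 m/s

v_e = Isp · g₀ = 932 × 9.80665 = 9139.8 m/s.
Using Δv = v_e ln(m₀/m_f): Δv = v_e · ln(m₀/m_f) = 9139.8 × ln(1.775) = 9139.8 × 0.5740 ≈ 5246.0 m/s.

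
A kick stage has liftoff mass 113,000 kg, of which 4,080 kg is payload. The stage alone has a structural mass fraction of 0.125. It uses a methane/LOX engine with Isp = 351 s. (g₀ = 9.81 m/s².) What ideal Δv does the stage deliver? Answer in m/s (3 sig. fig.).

Δv ≈ 6380 m/s

Stage wet mass = m₀ − payload = 113,000 − 4,080 = 108,920 kg.
Stage dry mass = ε × stage wet mass = 0.125 × 108,920 = 13,615 kg.
Burnout mass m_f = stage dry + payload = 13,615 + 4,080 = 17,695 kg.
v_e = Isp · g₀ = 351 × 9.81 = 3443.3 m/s.
Δv = v_e · ln(113,000/17,695) = 3443.3 × ln(6.386) = 3443.3 × 1.8541 ≈ 6384 m/s.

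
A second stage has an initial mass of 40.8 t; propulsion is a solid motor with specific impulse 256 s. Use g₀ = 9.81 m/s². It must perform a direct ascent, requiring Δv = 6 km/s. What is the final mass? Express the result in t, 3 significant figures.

final mass ≈ 3.74 t

v_e = Isp · g₀ = 256 × 9.81 = 2511.4 m/s.
m₀/m_f = exp(Δv / v_e) = exp(6000 / 2511.4) = exp(2.3891) = 10.9042.
m_f = m₀ / 10.9042 = 40.8 / 10.9042 = 3.74168 t.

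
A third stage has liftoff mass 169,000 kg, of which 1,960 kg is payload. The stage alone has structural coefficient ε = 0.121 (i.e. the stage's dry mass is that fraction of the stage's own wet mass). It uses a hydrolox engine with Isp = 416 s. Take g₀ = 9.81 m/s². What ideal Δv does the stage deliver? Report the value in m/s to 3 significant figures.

Δv ≈ 8290 m/s

Stage wet mass = m₀ − payload = 169,000 − 1,960 = 167,040 kg.
Stage dry mass = ε × stage wet mass = 0.121 × 167,040 = 20,211.8 kg.
Burnout mass m_f = stage dry + payload = 20,211.8 + 1,960 = 22,171.8 kg.
v_e = Isp · g₀ = 416 × 9.81 = 4081.0 m/s.
Δv = v_e · ln(169,000/22,171.8) = 4081.0 × ln(7.622) = 4081.0 × 2.0311 ≈ 8289 m/s.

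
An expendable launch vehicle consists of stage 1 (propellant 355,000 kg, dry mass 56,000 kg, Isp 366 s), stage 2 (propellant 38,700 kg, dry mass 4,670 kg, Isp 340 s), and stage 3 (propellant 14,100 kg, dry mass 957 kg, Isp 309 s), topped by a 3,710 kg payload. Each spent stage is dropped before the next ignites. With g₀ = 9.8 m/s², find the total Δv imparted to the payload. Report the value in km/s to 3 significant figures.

Δv ≈ 12.4 km/s

Ignition mass of stage 1 = 355,000+56,000 + 38,700+4,670 + 14,100+957 + 3,710 = 473,137 kg.
Stage 1: m₀ = 473,137 kg, m_f = 473,137 − 355,000 = 118,137 kg; Δv = 366×9.8×ln(4.005) = 3586.8×1.3875 ≈ 4977 m/s.
Stage 2: m₀ = 62,137 kg, m_f = 62,137 − 38,700 = 23,437 kg; Δv = 340×9.8×ln(2.651) = 3332.0×0.9750 ≈ 3249 m/s.
Stage 3: m₀ = 18,767 kg, m_f = 18,767 − 14,100 = 4,667 kg; Δv = 309×9.8×ln(4.021) = 3028.2×1.3916 ≈ 4214 m/s.
Total Δv = 4977 + 3249 + 4214 = 12440 m/s.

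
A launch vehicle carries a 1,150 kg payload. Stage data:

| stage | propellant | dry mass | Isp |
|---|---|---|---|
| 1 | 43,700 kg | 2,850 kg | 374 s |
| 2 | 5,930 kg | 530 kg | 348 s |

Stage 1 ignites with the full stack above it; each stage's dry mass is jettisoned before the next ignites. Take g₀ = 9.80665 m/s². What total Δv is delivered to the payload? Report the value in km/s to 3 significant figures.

Ignition mass of stage 1 = 43,700+2,850 + 5,930+530 + 1,150 = 54,160 kg.
Stage 1: m₀ = 54,160 kg, m_f = 54,160 − 43,700 = 10,460 kg; Δv = 374×9.80665×ln(5.178) = 3667.7×1.6444 ≈ 6031 m/s.
Stage 2: m₀ = 7,610 kg, m_f = 7,610 − 5,930 = 1,680 kg; Δv = 348×9.80665×ln(4.53) = 3412.7×1.5107 ≈ 5155 m/s.
Total Δv = 6031 + 5155 = 11186 m/s.

Δv ≈ 11.2 km/s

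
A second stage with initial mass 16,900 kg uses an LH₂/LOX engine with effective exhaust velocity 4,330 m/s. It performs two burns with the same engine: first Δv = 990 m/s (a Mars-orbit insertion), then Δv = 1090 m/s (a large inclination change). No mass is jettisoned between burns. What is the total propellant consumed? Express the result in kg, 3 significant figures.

After the first burn: m = 16900 × exp(−990/4330.0) = 16900 × 0.79562 = 13,446 kg.
After the second burn: m = 13,446 × exp(−1090/4330.0) = 13,446 × 0.77745 = 10,453.6 kg.
Total propellant = m₀ − m_final = 16900 − 10,453.6 = 6,446.4 kg.

total propellant consumed ≈ 6450 kg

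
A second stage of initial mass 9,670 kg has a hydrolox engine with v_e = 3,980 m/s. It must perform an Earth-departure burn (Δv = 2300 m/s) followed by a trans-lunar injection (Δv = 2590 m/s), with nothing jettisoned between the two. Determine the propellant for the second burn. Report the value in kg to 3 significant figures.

After the first burn: m = 9670 × exp(−2300/3980.0) = 9670 × 0.56108 = 5,425.64 kg.
After the second burn: m = 5,425.64 × exp(−2590/3980.0) = 5,425.64 × 0.52165 = 2,830.29 kg.
Second-burn propellant = 5,425.64 − 2,830.29 = 2,595.35 kg.

propellant for the second burn ≈ 2600 kg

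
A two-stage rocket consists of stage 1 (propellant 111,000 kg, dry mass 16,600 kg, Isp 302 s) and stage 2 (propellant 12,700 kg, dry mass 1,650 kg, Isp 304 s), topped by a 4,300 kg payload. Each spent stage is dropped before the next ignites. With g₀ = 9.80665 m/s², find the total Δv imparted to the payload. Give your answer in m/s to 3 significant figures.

Δv ≈ 7620 m/s

Ignition mass of stage 1 = 111,000+16,600 + 12,700+1,650 + 4,300 = 146,250 kg.
Stage 1: m₀ = 146,250 kg, m_f = 146,250 − 111,000 = 35,250 kg; Δv = 302×9.80665×ln(4.149) = 2961.6×1.4229 ≈ 4214 m/s.
Stage 2: m₀ = 18,650 kg, m_f = 18,650 − 12,700 = 5,950 kg; Δv = 304×9.80665×ln(3.134) = 2981.2×1.1425 ≈ 3406 m/s.
Total Δv = 4214 + 3406 = 7620 m/s.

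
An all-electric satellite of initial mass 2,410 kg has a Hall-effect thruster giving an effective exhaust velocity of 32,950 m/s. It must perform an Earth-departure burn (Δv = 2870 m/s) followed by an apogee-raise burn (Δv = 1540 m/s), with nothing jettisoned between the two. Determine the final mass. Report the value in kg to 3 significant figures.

final mass ≈ 2110 kg

After the first burn: m = 2410 × exp(−2870/32950.0) = 2410 × 0.91658 = 2,208.96 kg.
After the second burn: m = 2,208.96 × exp(−1540/32950.0) = 2,208.96 × 0.95434 = 2,108.1 kg.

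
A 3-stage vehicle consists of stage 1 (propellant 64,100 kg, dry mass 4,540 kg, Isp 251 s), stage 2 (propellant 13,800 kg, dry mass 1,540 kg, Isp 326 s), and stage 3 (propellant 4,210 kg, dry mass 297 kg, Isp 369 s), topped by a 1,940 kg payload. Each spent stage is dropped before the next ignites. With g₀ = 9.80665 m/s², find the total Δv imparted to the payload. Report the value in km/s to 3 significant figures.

Δv ≈ 10.1 km/s

Ignition mass of stage 1 = 64,100+4,540 + 13,800+1,540 + 4,210+297 + 1,940 = 90,427 kg.
Stage 1: m₀ = 90,427 kg, m_f = 90,427 − 64,100 = 26,327 kg; Δv = 251×9.80665×ln(3.435) = 2461.5×1.2339 ≈ 3037 m/s.
Stage 2: m₀ = 21,787 kg, m_f = 21,787 − 13,800 = 7,987 kg; Δv = 326×9.80665×ln(2.728) = 3197.0×1.0035 ≈ 3208 m/s.
Stage 3: m₀ = 6,447 kg, m_f = 6,447 − 4,210 = 2,237 kg; Δv = 369×9.80665×ln(2.882) = 3618.7×1.0585 ≈ 3830 m/s.
Total Δv = 3037 + 3208 + 3830 = 10075 m/s.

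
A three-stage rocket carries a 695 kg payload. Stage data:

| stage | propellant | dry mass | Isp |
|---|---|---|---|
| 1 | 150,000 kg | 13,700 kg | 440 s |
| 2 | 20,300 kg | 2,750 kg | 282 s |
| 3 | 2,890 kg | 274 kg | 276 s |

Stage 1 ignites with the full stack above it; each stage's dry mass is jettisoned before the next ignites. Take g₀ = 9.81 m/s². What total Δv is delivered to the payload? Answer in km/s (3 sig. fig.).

Ignition mass of stage 1 = 150,000+13,700 + 20,300+2,750 + 2,890+274 + 695 = 190,609 kg.
Stage 1: m₀ = 190,609 kg, m_f = 190,609 − 150,000 = 40,609 kg; Δv = 440×9.81×ln(4.694) = 4316.4×1.5462 ≈ 6674 m/s.
Stage 2: m₀ = 26,909 kg, m_f = 26,909 − 20,300 = 6,609 kg; Δv = 282×9.81×ln(4.072) = 2766.4×1.4040 ≈ 3884 m/s.
Stage 3: m₀ = 3,859 kg, m_f = 3,859 − 2,890 = 969 kg; Δv = 276×9.81×ln(3.982) = 2707.6×1.3819 ≈ 3742 m/s.
Total Δv = 6674 + 3884 + 3742 = 14300 m/s.

Δv ≈ 14.3 km/s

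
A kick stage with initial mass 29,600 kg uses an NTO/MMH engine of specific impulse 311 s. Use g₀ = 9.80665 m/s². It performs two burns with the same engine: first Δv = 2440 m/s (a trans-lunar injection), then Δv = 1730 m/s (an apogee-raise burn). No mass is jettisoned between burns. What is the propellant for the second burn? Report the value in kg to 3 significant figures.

propellant for the second burn ≈ 5760 kg

v_e = Isp · g₀ = 311 × 9.80665 = 3049.9 m/s.
After the first burn: m = 29600 × exp(−2440/3049.9) = 29600 × 0.44931 = 13,299.6 kg.
After the second burn: m = 13,299.6 × exp(−1730/3049.9) = 13,299.6 × 0.56709 = 7,542.07 kg.
Second-burn propellant = 13,299.6 − 7,542.07 = 5,757.53 kg.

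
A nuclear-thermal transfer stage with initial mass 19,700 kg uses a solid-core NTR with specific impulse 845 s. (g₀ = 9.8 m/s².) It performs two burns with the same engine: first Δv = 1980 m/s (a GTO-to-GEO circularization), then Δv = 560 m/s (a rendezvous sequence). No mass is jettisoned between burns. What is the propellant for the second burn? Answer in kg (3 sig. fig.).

propellant for the second burn ≈ 1010 kg

v_e = Isp · g₀ = 845 × 9.8 = 8281.0 m/s.
After the first burn: m = 19700 × exp(−1980/8281.0) = 19700 × 0.78733 = 15,510.4 kg.
After the second burn: m = 15,510.4 × exp(−560/8281.0) = 15,510.4 × 0.93461 = 14,496.2 kg.
Second-burn propellant = 15,510.4 − 14,496.2 = 1,014.2 kg.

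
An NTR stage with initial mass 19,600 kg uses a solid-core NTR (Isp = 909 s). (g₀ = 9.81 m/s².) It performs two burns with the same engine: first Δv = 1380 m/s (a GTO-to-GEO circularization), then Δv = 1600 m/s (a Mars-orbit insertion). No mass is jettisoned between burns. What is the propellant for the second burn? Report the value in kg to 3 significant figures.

v_e = Isp · g₀ = 909 × 9.81 = 8917.3 m/s.
After the first burn: m = 19600 × exp(−1380/8917.3) = 19600 × 0.85662 = 16,789.8 kg.
After the second burn: m = 16,789.8 × exp(−1600/8917.3) = 16,789.8 × 0.83575 = 14,032.1 kg.
Second-burn propellant = 16,789.8 − 14,032.1 = 2,757.7 kg.

propellant for the second burn ≈ 2760 kg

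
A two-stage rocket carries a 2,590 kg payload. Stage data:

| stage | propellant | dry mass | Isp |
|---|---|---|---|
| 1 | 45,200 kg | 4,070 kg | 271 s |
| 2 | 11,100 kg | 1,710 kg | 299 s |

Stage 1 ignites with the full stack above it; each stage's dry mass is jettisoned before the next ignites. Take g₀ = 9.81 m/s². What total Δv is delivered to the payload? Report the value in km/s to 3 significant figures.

Δv ≈ 6.93 km/s

Ignition mass of stage 1 = 45,200+4,070 + 11,100+1,710 + 2,590 = 64,670 kg.
Stage 1: m₀ = 64,670 kg, m_f = 64,670 − 45,200 = 19,470 kg; Δv = 271×9.81×ln(3.322) = 2658.5×1.2004 ≈ 3191 m/s.
Stage 2: m₀ = 15,400 kg, m_f = 15,400 − 11,100 = 4,300 kg; Δv = 299×9.81×ln(3.581) = 2933.2×1.2758 ≈ 3742 m/s.
Total Δv = 3191 + 3742 = 6933 m/s.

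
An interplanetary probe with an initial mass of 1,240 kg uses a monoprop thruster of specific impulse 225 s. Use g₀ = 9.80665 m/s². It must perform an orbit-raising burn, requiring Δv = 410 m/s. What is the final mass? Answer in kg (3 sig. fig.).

final mass ≈ 1030 kg

v_e = Isp · g₀ = 225 × 9.80665 = 2206.5 m/s.
m₀/m_f = exp(Δv / v_e) = exp(410 / 2206.5) = exp(0.1858) = 1.2042.
m_f = m₀ / 1.2042 = 1,240 / 1.2042 = 1,029.73 kg.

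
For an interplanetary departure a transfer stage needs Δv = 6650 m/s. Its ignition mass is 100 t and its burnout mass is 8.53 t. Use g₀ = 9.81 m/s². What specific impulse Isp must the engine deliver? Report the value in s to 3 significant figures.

Isp ≈ 275 s

ln(m₀/m_f) = ln(100000/8530) = ln(11.72) = 2.4616.
Using Δv = v_e ln(m₀/m_f): v_e = Δv / ln(m₀/m_f) = 6650 / 2.4616 = 2701.5 m/s.
Isp = v_e / g₀ = 2701.5 / 9.81 = 275.4 s.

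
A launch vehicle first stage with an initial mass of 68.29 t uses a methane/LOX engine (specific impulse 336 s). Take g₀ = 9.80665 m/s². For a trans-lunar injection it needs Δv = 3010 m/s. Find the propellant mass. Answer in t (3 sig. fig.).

propellant mass ≈ 40.9 t

v_e = Isp · g₀ = 336 × 9.80665 = 3295.0 m/s.
Rocket equation: m₀/m_f = exp(Δv / v_e) = exp(3010 / 3295.0) = exp(0.9135) = 2.4930.
m_f = 68.29 / 2.4930 = 27.3927 t, so propellant = m₀ − m_f = 68.29 − 27.3927 = 40.8973 t.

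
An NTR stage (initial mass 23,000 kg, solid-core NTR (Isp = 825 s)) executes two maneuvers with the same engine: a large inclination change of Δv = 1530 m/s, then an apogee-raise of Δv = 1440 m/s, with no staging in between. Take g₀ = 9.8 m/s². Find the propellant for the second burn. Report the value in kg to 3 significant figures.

v_e = Isp · g₀ = 825 × 9.8 = 8085.0 m/s.
After the first burn: m = 23000 × exp(−1530/8085.0) = 23000 × 0.82759 = 19,034.6 kg.
After the second burn: m = 19,034.6 × exp(−1440/8085.0) = 19,034.6 × 0.83685 = 15,929.1 kg.
Second-burn propellant = 19,034.6 − 15,929.1 = 3,105.5 kg.

propellant for the second burn ≈ 3110 kg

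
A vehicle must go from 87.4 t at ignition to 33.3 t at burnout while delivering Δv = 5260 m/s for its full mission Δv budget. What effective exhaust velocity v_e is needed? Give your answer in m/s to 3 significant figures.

ln(m₀/m_f) = ln(87400/33300) = ln(2.625) = 0.9649.
v_e = Δv / ln(m₀/m_f) = 5260 / 0.9649 = 5451.1 m/s.

v_e ≈ 5450 m/s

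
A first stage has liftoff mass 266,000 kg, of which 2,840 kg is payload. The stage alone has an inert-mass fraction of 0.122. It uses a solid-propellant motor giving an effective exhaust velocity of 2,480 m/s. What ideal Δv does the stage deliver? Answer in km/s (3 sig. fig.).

Stage wet mass = m₀ − payload = 266,000 − 2,840 = 263,160 kg.
Stage dry mass = ε × stage wet mass = 0.122 × 263,160 = 32,105.5 kg.
Burnout mass m_f = stage dry + payload = 32,105.5 + 2,840 = 34,945.5 kg.
Using Δv = v_e ln(m₀/m_f): Δv = v_e · ln(266,000/34,945.5) = 2480.0 × ln(7.612) = 2480.0 × 2.0297 ≈ 5034 m/s.

Δv ≈ 5.03 km/s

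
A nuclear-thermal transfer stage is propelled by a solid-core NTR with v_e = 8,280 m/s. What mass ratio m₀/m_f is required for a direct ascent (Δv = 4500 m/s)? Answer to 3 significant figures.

By the Tsiolkovsky rocket equation, m₀/m_f = exp(Δv / v_e) = exp(4500 / 8280.0) = exp(0.5435) = 1.7220.

mass ratio ≈ 1.72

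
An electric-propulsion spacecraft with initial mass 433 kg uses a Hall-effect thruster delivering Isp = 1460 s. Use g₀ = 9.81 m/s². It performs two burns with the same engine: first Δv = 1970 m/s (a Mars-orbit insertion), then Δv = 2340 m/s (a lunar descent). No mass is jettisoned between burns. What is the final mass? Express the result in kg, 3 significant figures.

final mass ≈ 320 kg

v_e = Isp · g₀ = 1460 × 9.81 = 14322.6 m/s.
After the first burn: m = 433 × exp(−1970/14322.6) = 433 × 0.87150 = 377.36 kg.
After the second burn: m = 377.36 × exp(−2340/14322.6) = 377.36 × 0.84927 = 320.481 kg.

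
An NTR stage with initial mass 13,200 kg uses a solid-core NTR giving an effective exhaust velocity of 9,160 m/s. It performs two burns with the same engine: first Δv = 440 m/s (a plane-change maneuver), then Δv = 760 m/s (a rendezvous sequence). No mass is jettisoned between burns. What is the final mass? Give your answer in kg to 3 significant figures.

After the first burn: m = 13200 × exp(−440/9160.0) = 13200 × 0.95310 = 12,580.9 kg.
After the second burn: m = 12,580.9 × exp(−760/9160.0) = 12,580.9 × 0.92038 = 11,579.2 kg.

final mass ≈ 11600 kg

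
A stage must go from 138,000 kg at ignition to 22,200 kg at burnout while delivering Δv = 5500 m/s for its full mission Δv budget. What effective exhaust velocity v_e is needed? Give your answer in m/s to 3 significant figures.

v_e ≈ 3010 m/s

ln(m₀/m_f) = ln(138000/22200) = ln(6.216) = 1.8272.
By the Tsiolkovsky rocket equation, v_e = Δv / ln(m₀/m_f) = 5500 / 1.8272 = 3010.1 m/s.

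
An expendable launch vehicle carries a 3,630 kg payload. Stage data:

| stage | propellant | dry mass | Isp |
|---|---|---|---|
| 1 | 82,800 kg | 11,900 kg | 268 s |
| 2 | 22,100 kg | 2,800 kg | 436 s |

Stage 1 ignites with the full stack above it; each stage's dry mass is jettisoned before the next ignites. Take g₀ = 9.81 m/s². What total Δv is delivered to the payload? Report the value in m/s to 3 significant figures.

Δv ≈ 9300 m/s

Ignition mass of stage 1 = 82,800+11,900 + 22,100+2,800 + 3,630 = 123,230 kg.
Stage 1: m₀ = 123,230 kg, m_f = 123,230 − 82,800 = 40,430 kg; Δv = 268×9.81×ln(3.048) = 2629.1×1.1145 ≈ 2930 m/s.
Stage 2: m₀ = 28,530 kg, m_f = 28,530 − 22,100 = 6,430 kg; Δv = 436×9.81×ln(4.437) = 4277.2×1.4900 ≈ 6373 m/s.
Total Δv = 2930 + 6373 = 9303 m/s.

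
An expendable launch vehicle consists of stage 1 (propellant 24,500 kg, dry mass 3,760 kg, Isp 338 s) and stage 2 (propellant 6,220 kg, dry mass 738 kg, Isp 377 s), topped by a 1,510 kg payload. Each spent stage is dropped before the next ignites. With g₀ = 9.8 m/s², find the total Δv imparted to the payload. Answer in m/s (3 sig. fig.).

Δv ≈ 8540 m/s

Ignition mass of stage 1 = 24,500+3,760 + 6,220+738 + 1,510 = 36,728 kg.
Stage 1: m₀ = 36,728 kg, m_f = 36,728 − 24,500 = 12,228 kg; Δv = 338×9.8×ln(3.004) = 3312.4×1.0998 ≈ 3643 m/s.
Stage 2: m₀ = 8,468 kg, m_f = 8,468 − 6,220 = 2,248 kg; Δv = 377×9.8×ln(3.767) = 3694.6×1.3263 ≈ 4900 m/s.
Total Δv = 3643 + 4900 = 8543 m/s.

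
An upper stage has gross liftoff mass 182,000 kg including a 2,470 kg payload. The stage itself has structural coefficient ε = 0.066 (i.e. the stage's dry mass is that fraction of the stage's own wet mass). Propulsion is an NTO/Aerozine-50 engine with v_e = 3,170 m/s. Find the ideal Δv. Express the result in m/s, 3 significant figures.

Stage wet mass = m₀ − payload = 182,000 − 2,470 = 179,530 kg.
Stage dry mass = ε × stage wet mass = 0.066 × 179,530 = 11,849 kg.
Burnout mass m_f = stage dry + payload = 11,849 + 2,470 = 14,319 kg.
By the Tsiolkovsky rocket equation, Δv = v_e · ln(182,000/14,319) = 3170.0 × ln(12.71) = 3170.0 × 2.5424 ≈ 8059 m/s.

Δv ≈ 8060 m/s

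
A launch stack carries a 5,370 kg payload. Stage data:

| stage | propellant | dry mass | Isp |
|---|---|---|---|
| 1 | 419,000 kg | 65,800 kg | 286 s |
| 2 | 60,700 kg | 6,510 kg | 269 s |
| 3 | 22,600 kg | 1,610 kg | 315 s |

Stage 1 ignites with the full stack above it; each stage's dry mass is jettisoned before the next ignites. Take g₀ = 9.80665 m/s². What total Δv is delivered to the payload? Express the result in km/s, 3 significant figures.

Ignition mass of stage 1 = 419,000+65,800 + 60,700+6,510 + 22,600+1,610 + 5,370 = 581,590 kg.
Stage 1: m₀ = 581,590 kg, m_f = 581,590 − 419,000 = 162,590 kg; Δv = 286×9.80665×ln(3.577) = 2804.7×1.2745 ≈ 3575 m/s.
Stage 2: m₀ = 96,790 kg, m_f = 96,790 − 60,700 = 36,090 kg; Δv = 269×9.80665×ln(2.682) = 2638.0×0.9865 ≈ 2602 m/s.
Stage 3: m₀ = 29,580 kg, m_f = 29,580 − 22,600 = 6,980 kg; Δv = 315×9.80665×ln(4.238) = 3089.1×1.4440 ≈ 4461 m/s.
Total Δv = 3575 + 2602 + 4461 = 10638 m/s.

Δv ≈ 10.6 km/s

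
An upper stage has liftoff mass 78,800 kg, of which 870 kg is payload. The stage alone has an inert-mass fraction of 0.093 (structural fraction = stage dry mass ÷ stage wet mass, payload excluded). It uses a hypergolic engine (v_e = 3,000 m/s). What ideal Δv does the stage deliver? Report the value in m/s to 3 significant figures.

Δv ≈ 6820 m/s

Stage wet mass = m₀ − payload = 78,800 − 870 = 77,930 kg.
Stage dry mass = ε × stage wet mass = 0.093 × 77,930 = 7,247.49 kg.
Burnout mass m_f = stage dry + payload = 7,247.49 + 870 = 8,117.49 kg.
Δv = v_e · ln(78,800/8,117.49) = 3000.0 × ln(9.707) = 3000.0 × 2.2729 ≈ 6819 m/s.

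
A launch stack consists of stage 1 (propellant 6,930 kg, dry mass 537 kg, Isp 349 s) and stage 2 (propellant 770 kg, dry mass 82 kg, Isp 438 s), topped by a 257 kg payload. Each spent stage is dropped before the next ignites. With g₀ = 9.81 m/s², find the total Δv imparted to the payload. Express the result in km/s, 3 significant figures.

Δv ≈ 10.7 km/s

Ignition mass of stage 1 = 6,930+537 + 770+82 + 257 = 8,576 kg.
Stage 1: m₀ = 8,576 kg, m_f = 8,576 − 6,930 = 1,646 kg; Δv = 349×9.81×ln(5.21) = 3423.7×1.6506 ≈ 5651 m/s.
Stage 2: m₀ = 1,109 kg, m_f = 1,109 − 770 = 339 kg; Δv = 438×9.81×ln(3.271) = 4296.8×1.1852 ≈ 5093 m/s.
Total Δv = 5651 + 5093 = 10744 m/s.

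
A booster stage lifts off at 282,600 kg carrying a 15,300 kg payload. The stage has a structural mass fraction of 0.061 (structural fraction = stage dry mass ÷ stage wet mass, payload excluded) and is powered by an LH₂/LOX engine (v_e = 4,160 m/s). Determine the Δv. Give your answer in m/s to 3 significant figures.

Δv ≈ 9110 m/s

Stage wet mass = m₀ − payload = 282,600 − 15,300 = 267,300 kg.
Stage dry mass = ε × stage wet mass = 0.061 × 267,300 = 16,305.3 kg.
Burnout mass m_f = stage dry + payload = 16,305.3 + 15,300 = 31,605.3 kg.
Δv = v_e · ln(282,600/31,605.3) = 4160.0 × ln(8.942) = 4160.0 × 2.1907 ≈ 9113 m/s.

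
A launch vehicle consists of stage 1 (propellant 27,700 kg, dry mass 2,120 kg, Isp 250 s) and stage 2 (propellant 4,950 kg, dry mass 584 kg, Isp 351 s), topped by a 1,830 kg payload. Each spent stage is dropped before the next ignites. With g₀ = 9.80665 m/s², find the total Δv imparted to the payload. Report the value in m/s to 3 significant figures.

Δv ≈ 7190 m/s

Ignition mass of stage 1 = 27,700+2,120 + 4,950+584 + 1,830 = 37,184 kg.
Stage 1: m₀ = 37,184 kg, m_f = 37,184 − 27,700 = 9,484 kg; Δv = 250×9.80665×ln(3.921) = 2451.7×1.3663 ≈ 3350 m/s.
Stage 2: m₀ = 7,364 kg, m_f = 7,364 − 4,950 = 2,414 kg; Δv = 351×9.80665×ln(3.051) = 3442.1×1.1153 ≈ 3839 m/s.
Total Δv = 3350 + 3839 = 7189 m/s.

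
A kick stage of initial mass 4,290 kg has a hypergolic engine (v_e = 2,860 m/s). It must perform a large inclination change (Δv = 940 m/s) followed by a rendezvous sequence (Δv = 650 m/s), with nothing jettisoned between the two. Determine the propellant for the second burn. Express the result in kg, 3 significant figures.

propellant for the second burn ≈ 628 kg

After the first burn: m = 4290 × exp(−940/2860.0) = 4290 × 0.71988 = 3,088.29 kg.
After the second burn: m = 3,088.29 × exp(−650/2860.0) = 3,088.29 × 0.79670 = 2,460.44 kg.
Second-burn propellant = 3,088.29 − 2,460.44 = 627.85 kg.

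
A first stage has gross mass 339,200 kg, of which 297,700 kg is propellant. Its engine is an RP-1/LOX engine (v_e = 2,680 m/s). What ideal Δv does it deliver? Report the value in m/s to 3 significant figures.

m_f = m₀ − m_prop = 339,200 − 297,700 = 41,500 kg.
Δv = v_e · ln(m₀/m_f) = 2680.0 × ln(8.173) = 2680.0 × 2.1009 ≈ 5630.4 m/s.

Δv ≈ 5630 m/s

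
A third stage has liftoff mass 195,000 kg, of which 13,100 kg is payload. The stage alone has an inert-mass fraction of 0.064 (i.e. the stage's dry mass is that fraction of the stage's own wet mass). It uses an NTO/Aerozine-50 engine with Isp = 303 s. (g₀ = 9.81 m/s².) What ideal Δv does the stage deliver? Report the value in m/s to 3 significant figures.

Δv ≈ 6140 m/s

Stage wet mass = m₀ − payload = 195,000 − 13,100 = 181,900 kg.
Stage dry mass = ε × stage wet mass = 0.064 × 181,900 = 11,641.6 kg.
Burnout mass m_f = stage dry + payload = 11,641.6 + 13,100 = 24,741.6 kg.
v_e = Isp · g₀ = 303 × 9.81 = 2972.4 m/s.
Δv = v_e · ln(195,000/24,741.6) = 2972.4 × ln(7.881) = 2972.4 × 2.0645 ≈ 6137 m/s.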